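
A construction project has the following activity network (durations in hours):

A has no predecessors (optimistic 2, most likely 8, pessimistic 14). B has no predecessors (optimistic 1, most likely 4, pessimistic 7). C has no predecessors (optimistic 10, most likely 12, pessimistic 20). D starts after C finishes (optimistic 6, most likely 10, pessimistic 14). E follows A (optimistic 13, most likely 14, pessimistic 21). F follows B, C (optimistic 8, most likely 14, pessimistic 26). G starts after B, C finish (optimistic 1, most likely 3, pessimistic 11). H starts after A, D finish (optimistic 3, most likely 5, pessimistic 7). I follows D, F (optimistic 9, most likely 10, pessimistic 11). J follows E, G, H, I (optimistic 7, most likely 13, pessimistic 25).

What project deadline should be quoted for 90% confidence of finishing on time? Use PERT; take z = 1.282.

te_A = (2 + 4·8 + 14)/6 = 48/6 = 8; σ²_A = ((14−2)/6)² = 4.000
te_B = (1 + 4·4 + 7)/6 = 24/6 = 4; σ²_B = ((7−1)/6)² = 1.000
te_C = (10 + 4·12 + 20)/6 = 78/6 = 13; σ²_C = ((20−10)/6)² = 2.778
te_D = (6 + 4·10 + 14)/6 = 60/6 = 10; σ²_D = ((14−6)/6)² = 1.778
te_E = (13 + 4·14 + 21)/6 = 90/6 = 15; σ²_E = ((21−13)/6)² = 1.778
te_F = (8 + 4·14 + 26)/6 = 90/6 = 15; σ²_F = ((26−8)/6)² = 9.000
te_G = (1 + 4·3 + 11)/6 = 24/6 = 4; σ²_G = ((11−1)/6)² = 2.778
te_H = (3 + 4·5 + 7)/6 = 30/6 = 5; σ²_H = ((7−3)/6)² = 0.444
te_I = (9 + 4·10 + 11)/6 = 60/6 = 10; σ²_I = ((11−9)/6)² = 0.111
te_J = (7 + 4·13 + 25)/6 = 84/6 = 14; σ²_J = ((25−7)/6)² = 9.000

Forward pass:
ES_A = 0; EF_A = 8
ES_B = 0; EF_B = 4
ES_C = 0; EF_C = 13
ES_D = 13; EF_D = 13+10 = 23
ES_E = 8; EF_E = 8+15 = 23
ES_F = max(EF_B=4, EF_C=13) = 13; EF_F = 13+15 = 28
ES_G = max(EF_B=4, EF_C=13) = 13; EF_G = 13+4 = 17
ES_H = max(EF_A=8, EF_D=23) = 23; EF_H = 23+5 = 28
ES_I = max(EF_D=23, EF_F=28) = 28; EF_I = 28+10 = 38
ES_J = max(EF_E=23, EF_G=17, EF_H=28, EF_I=38) = 38; EF_J = 38+14 = 52
Expected project duration μ = 52 hours. Critical path: C → F → I → J.

Variance along critical path = 2.778 + 9.000 + 0.111 + 9.000 = 20.889; σ = 4.570 hours.
D = μ + z·σ = 52 + 1.282·4.570 = 57.9 hours

57.9 hours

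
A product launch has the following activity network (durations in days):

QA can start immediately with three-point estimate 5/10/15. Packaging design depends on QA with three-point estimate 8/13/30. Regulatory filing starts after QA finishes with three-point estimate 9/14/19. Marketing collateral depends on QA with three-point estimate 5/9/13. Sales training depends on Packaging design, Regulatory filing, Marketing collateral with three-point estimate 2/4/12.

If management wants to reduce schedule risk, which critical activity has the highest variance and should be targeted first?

te_QA = (5 + 4·10 + 15)/6 = 60/6 = 10; σ²_QA = ((15−5)/6)² = 2.778
te_Packaging design = (8 + 4·13 + 30)/6 = 90/6 = 15; σ²_Packaging design = ((30−8)/6)² = 13.444
te_Regulatory filing = (9 + 4·14 + 19)/6 = 84/6 = 14; σ²_Regulatory filing = ((19−9)/6)² = 2.778
te_Marketing collateral = (5 + 4·9 + 13)/6 = 54/6 = 9; σ²_Marketing collateral = ((13−5)/6)² = 1.778
te_Sales training = (2 + 4·4 + 12)/6 = 30/6 = 5; σ²_Sales training = ((12−2)/6)² = 2.778

Forward pass:
ES_QA = 0; EF_QA = 10
ES_Packaging design = 10; EF_Packaging design = 10+15 = 25
ES_Regulatory filing = 10; EF_Regulatory filing = 10+14 = 24
ES_Marketing collateral = 10; EF_Marketing collateral = 10+9 = 19
ES_Sales training = max(EF_Packaging design=25, EF_Regulatory filing=24, EF_Marketing collateral=19) = 25; EF_Sales training = 25+5 = 30
Expected project duration μ = 30 days. Critical path: QA → Packaging design → Sales training.

Variances on critical path: σ²_QA=2.778, σ²_Packaging design=13.444, σ²_Sales training=2.778.
Largest is σ²_Packaging design = 13.444.

Packaging design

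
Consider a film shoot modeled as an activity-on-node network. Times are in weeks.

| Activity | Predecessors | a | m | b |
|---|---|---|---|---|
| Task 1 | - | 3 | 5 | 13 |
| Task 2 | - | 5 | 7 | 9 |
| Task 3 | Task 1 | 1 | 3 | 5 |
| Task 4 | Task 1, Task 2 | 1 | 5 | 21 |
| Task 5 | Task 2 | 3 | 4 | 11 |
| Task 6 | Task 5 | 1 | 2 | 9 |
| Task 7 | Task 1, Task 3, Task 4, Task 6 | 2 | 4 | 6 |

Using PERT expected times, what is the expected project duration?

te_Task 1 = (3 + 4·5 + 13)/6 = 36/6 = 6
te_Task 2 = (5 + 4·7 + 9)/6 = 42/6 = 7
te_Task 3 = (1 + 4·3 + 5)/6 = 18/6 = 3
te_Task 4 = (1 + 4·5 + 21)/6 = 42/6 = 7
te_Task 5 = (3 + 4·4 + 11)/6 = 30/6 = 5
te_Task 6 = (1 + 4·2 + 9)/6 = 18/6 = 3
te_Task 7 = (2 + 4·4 + 6)/6 = 24/6 = 4

Forward pass:
ES_Task 1 = 0; EF_Task 1 = 6
ES_Task 2 = 0; EF_Task 2 = 7
ES_Task 3 = 6; EF_Task 3 = 6+3 = 9
ES_Task 4 = max(EF_Task 1=6, EF_Task 2=7) = 7; EF_Task 4 = 7+7 = 14
ES_Task 5 = 7; EF_Task 5 = 7+5 = 12
ES_Task 6 = 12; EF_Task 6 = 12+3 = 15
ES_Task 7 = max(EF_Task 1=6, EF_Task 3=9, EF_Task 4=14, EF_Task 6=15) = 15; EF_Task 7 = 15+4 = 19
Expected project duration μ = 19 weeks. Critical path: Task 2 → Task 5 → Task 6 → Task 7.

19 weeks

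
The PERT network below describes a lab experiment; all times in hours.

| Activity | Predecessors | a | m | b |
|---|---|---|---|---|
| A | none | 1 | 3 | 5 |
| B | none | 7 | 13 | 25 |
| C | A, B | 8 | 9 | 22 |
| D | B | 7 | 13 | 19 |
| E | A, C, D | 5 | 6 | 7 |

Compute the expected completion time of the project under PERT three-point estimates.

33 hours

te_A = (1 + 4·3 + 5)/6 = 18/6 = 3
te_B = (7 + 4·13 + 25)/6 = 84/6 = 14
te_C = (8 + 4·9 + 22)/6 = 66/6 = 11
te_D = (7 + 4·13 + 19)/6 = 78/6 = 13
te_E = (5 + 4·6 + 7)/6 = 36/6 = 6

Forward pass:
ES_A = 0; EF_A = 3
ES_B = 0; EF_B = 14
ES_C = max(EF_A=3, EF_B=14) = 14; EF_C = 14+11 = 25
ES_D = 14; EF_D = 14+13 = 27
ES_E = max(EF_A=3, EF_C=25, EF_D=27) = 27; EF_E = 27+6 = 33
Expected project duration μ = 33 hours. Critical path: B → D → E.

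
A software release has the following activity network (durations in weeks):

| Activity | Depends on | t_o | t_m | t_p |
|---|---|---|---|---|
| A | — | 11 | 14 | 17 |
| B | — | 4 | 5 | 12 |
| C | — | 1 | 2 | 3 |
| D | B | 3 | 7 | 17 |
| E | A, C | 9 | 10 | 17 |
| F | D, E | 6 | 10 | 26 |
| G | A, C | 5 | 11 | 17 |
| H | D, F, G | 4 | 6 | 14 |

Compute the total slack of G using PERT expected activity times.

te_A = (11 + 4·14 + 17)/6 = 84/6 = 14
te_B = (4 + 4·5 + 12)/6 = 36/6 = 6
te_C = (1 + 4·2 + 3)/6 = 12/6 = 2
te_D = (3 + 4·7 + 17)/6 = 48/6 = 8
te_E = (9 + 4·10 + 17)/6 = 66/6 = 11
te_F = (6 + 4·10 + 26)/6 = 72/6 = 12
te_G = (5 + 4·11 + 17)/6 = 66/6 = 11
te_H = (4 + 4·6 + 14)/6 = 42/6 = 7

Forward pass:
ES_A = 0; EF_A = 14
ES_B = 0; EF_B = 6
ES_C = 0; EF_C = 2
ES_D = 6; EF_D = 6+8 = 14
ES_E = max(EF_A=14, EF_C=2) = 14; EF_E = 14+11 = 25
ES_F = max(EF_D=14, EF_E=25) = 25; EF_F = 25+12 = 37
ES_G = max(EF_A=14, EF_C=2) = 14; EF_G = 14+11 = 25
ES_H = max(EF_D=14, EF_F=37, EF_G=25) = 37; EF_H = 37+7 = 44
Expected project duration μ = 44 weeks. Critical path: A → E → F → H.

Backward pass:
LF_H = 44; LS_H = 44−7 = 37
LF_G = LS_H = 37; LS_G = 37−11 = 26
LF_F = LS_H = 37; LS_F = 37−12 = 25
LF_E = LS_F = 25; LS_E = 25−11 = 14
LF_D = min(LS_F=25, LS_H=37) = 25; LS_D = 25−8 = 17
LF_C = min(LS_E=14, LS_G=26) = 14; LS_C = 14−2 = 12
LF_B = LS_D = 17; LS_B = 17−6 = 11
LF_A = min(LS_E=14, LS_G=26) = 14; LS_A = 14−14 = 0
Slack_G = LS_G − ES_G = 26 − 14 = 12

12 weeks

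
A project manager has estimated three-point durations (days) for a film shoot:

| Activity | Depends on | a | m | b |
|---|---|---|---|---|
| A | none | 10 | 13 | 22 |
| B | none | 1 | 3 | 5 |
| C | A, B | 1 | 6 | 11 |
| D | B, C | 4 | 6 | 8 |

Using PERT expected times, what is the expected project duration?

26 days

te_A = (10 + 4·13 + 22)/6 = 84/6 = 14
te_B = (1 + 4·3 + 5)/6 = 18/6 = 3
te_C = (1 + 4·6 + 11)/6 = 36/6 = 6
te_D = (4 + 4·6 + 8)/6 = 36/6 = 6

Forward pass:
ES_A = 0; EF_A = 14
ES_B = 0; EF_B = 3
ES_C = max(EF_A=14, EF_B=3) = 14; EF_C = 14+6 = 20
ES_D = max(EF_B=3, EF_C=20) = 20; EF_D = 20+6 = 26
Expected project duration μ = 26 days. Critical path: A → C → D.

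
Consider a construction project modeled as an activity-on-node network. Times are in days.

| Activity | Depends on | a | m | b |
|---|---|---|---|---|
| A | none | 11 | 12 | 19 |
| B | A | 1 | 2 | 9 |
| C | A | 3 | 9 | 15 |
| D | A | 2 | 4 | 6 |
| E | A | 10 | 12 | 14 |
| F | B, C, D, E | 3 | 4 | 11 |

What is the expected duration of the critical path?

30 days

te_A = (11 + 4·12 + 19)/6 = 78/6 = 13
te_B = (1 + 4·2 + 9)/6 = 18/6 = 3
te_C = (3 + 4·9 + 15)/6 = 54/6 = 9
te_D = (2 + 4·4 + 6)/6 = 24/6 = 4
te_E = (10 + 4·12 + 14)/6 = 72/6 = 12
te_F = (3 + 4·4 + 11)/6 = 30/6 = 5

Forward pass:
ES_A = 0; EF_A = 13
ES_B = 13; EF_B = 13+3 = 16
ES_C = 13; EF_C = 13+9 = 22
ES_D = 13; EF_D = 13+4 = 17
ES_E = 13; EF_E = 13+12 = 25
ES_F = max(EF_B=16, EF_C=22, EF_D=17, EF_E=25) = 25; EF_F = 25+5 = 30
Expected project duration μ = 30 days. Critical path: A → E → F.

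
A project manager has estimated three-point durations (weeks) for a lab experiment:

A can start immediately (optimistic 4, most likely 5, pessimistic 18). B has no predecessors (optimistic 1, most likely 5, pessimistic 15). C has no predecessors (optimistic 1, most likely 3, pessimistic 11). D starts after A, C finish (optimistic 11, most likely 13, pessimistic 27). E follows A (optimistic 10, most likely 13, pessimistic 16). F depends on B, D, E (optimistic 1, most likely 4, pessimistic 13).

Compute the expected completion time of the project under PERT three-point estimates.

27 weeks

te_A = (4 + 4·5 + 18)/6 = 42/6 = 7
te_B = (1 + 4·5 + 15)/6 = 36/6 = 6
te_C = (1 + 4·3 + 11)/6 = 24/6 = 4
te_D = (11 + 4·13 + 27)/6 = 90/6 = 15
te_E = (10 + 4·13 + 16)/6 = 78/6 = 13
te_F = (1 + 4·4 + 13)/6 = 30/6 = 5

Forward pass:
ES_A = 0; EF_A = 7
ES_B = 0; EF_B = 6
ES_C = 0; EF_C = 4
ES_D = max(EF_A=7, EF_C=4) = 7; EF_D = 7+15 = 22
ES_E = 7; EF_E = 7+13 = 20
ES_F = max(EF_B=6, EF_D=22, EF_E=20) = 22; EF_F = 22+5 = 27
Expected project duration μ = 27 weeks. Critical path: A → D → F.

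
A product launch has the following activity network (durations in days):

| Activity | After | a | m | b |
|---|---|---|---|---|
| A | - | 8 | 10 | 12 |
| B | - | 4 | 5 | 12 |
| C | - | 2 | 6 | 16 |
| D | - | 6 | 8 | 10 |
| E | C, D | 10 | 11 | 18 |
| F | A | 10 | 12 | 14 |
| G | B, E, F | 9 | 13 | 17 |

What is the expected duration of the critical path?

35 days

te_A = (8 + 4·10 + 12)/6 = 60/6 = 10
te_B = (4 + 4·5 + 12)/6 = 36/6 = 6
te_C = (2 + 4·6 + 16)/6 = 42/6 = 7
te_D = (6 + 4·8 + 10)/6 = 48/6 = 8
te_E = (10 + 4·11 + 18)/6 = 72/6 = 12
te_F = (10 + 4·12 + 14)/6 = 72/6 = 12
te_G = (9 + 4·13 + 17)/6 = 78/6 = 13

Forward pass:
ES_A = 0; EF_A = 10
ES_B = 0; EF_B = 6
ES_C = 0; EF_C = 7
ES_D = 0; EF_D = 8
ES_E = max(EF_C=7, EF_D=8) = 8; EF_E = 8+12 = 20
ES_F = 10; EF_F = 10+12 = 22
ES_G = max(EF_B=6, EF_E=20, EF_F=22) = 22; EF_G = 22+13 = 35
Expected project duration μ = 35 days. Critical path: A → F → G.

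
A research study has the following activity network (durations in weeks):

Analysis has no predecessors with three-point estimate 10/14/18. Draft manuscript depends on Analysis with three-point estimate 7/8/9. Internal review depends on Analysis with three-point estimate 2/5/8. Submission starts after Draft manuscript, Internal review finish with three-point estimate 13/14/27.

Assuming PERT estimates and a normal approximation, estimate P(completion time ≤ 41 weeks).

te_Analysis = (10 + 4·14 + 18)/6 = 84/6 = 14; σ²_Analysis = ((18−10)/6)² = 1.778
te_Draft manuscript = (7 + 4·8 + 9)/6 = 48/6 = 8; σ²_Draft manuscript = ((9−7)/6)² = 0.111
te_Internal review = (2 + 4·5 + 8)/6 = 30/6 = 5; σ²_Internal review = ((8−2)/6)² = 1.000
te_Submission = (13 + 4·14 + 27)/6 = 96/6 = 16; σ²_Submission = ((27−13)/6)² = 5.444

Forward pass:
ES_Analysis = 0; EF_Analysis = 14
ES_Draft manuscript = 14; EF_Draft manuscript = 14+8 = 22
ES_Internal review = 14; EF_Internal review = 14+5 = 19
ES_Submission = max(EF_Draft manuscript=22, EF_Internal review=19) = 22; EF_Submission = 22+16 = 38
Expected project duration μ = 38 weeks. Critical path: Analysis → Draft manuscript → Submission.

Variance along critical path = 1.778 + 0.111 + 5.444 = 7.333; σ = √7.333 = 2.708 weeks.
Z = (41 − 38) / 2.708 = 1.108
P(T ≤ 41) = Φ(1.108) ≈ 0.866

0.866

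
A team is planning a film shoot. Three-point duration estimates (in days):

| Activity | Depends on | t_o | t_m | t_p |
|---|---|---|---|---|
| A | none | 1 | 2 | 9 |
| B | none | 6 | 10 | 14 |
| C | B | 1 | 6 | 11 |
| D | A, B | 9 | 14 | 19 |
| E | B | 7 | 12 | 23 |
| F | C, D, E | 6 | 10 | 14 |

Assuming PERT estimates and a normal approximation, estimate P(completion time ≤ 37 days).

0.883

te_A = (1 + 4·2 + 9)/6 = 18/6 = 3; σ²_A = ((9−1)/6)² = 1.778
te_B = (6 + 4·10 + 14)/6 = 60/6 = 10; σ²_B = ((14−6)/6)² = 1.778
te_C = (1 + 4·6 + 11)/6 = 36/6 = 6; σ²_C = ((11−1)/6)² = 2.778
te_D = (9 + 4·14 + 19)/6 = 84/6 = 14; σ²_D = ((19−9)/6)² = 2.778
te_E = (7 + 4·12 + 23)/6 = 78/6 = 13; σ²_E = ((23−7)/6)² = 7.111
te_F = (6 + 4·10 + 14)/6 = 60/6 = 10; σ²_F = ((14−6)/6)² = 1.778

Forward pass:
ES_A = 0; EF_A = 3
ES_B = 0; EF_B = 10
ES_C = 10; EF_C = 10+6 = 16
ES_D = max(EF_A=3, EF_B=10) = 10; EF_D = 10+14 = 24
ES_E = 10; EF_E = 10+13 = 23
ES_F = max(EF_C=16, EF_D=24, EF_E=23) = 24; EF_F = 24+10 = 34
Expected project duration μ = 34 days. Critical path: B → D → F.

Variance along critical path = 1.778 + 2.778 + 1.778 = 6.333; σ = √6.333 = 2.517 days.
Z = (37 − 34) / 2.517 = 1.192
P(T ≤ 37) = Φ(1.192) ≈ 0.883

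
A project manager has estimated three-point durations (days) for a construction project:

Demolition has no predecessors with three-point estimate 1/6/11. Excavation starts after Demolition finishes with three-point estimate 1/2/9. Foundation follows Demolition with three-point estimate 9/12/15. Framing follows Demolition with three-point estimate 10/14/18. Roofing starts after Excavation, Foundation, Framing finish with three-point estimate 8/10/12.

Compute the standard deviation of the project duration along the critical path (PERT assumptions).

2.24 days

te_Demolition = (1 + 4·6 + 11)/6 = 36/6 = 6; σ²_Demolition = ((11−1)/6)² = 2.778
te_Excavation = (1 + 4·2 + 9)/6 = 18/6 = 3; σ²_Excavation = ((9−1)/6)² = 1.778
te_Foundation = (9 + 4·12 + 15)/6 = 72/6 = 12; σ²_Foundation = ((15−9)/6)² = 1.000
te_Framing = (10 + 4·14 + 18)/6 = 84/6 = 14; σ²_Framing = ((18−10)/6)² = 1.778
te_Roofing = (8 + 4·10 + 12)/6 = 60/6 = 10; σ²_Roofing = ((12−8)/6)² = 0.444

Forward pass:
ES_Demolition = 0; EF_Demolition = 6
ES_Excavation = 6; EF_Excavation = 6+3 = 9
ES_Foundation = 6; EF_Foundation = 6+12 = 18
ES_Framing = 6; EF_Framing = 6+14 = 20
ES_Roofing = max(EF_Excavation=9, EF_Foundation=18, EF_Framing=20) = 20; EF_Roofing = 20+10 = 30
Expected project duration μ = 30 days. Critical path: Demolition → Framing → Roofing.

Variance along critical path = 2.778 + 1.778 + 0.444 = 5.000
σ = √5.000 = 2.236 days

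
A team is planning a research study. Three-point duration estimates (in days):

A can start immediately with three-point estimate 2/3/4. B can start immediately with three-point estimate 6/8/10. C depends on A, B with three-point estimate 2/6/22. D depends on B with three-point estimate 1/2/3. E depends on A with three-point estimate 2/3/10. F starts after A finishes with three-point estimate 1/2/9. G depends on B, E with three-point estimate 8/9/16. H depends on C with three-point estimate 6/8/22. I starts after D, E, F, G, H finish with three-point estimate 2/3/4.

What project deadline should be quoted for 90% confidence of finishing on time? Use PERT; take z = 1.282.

te_A = (2 + 4·3 + 4)/6 = 18/6 = 3; σ²_A = ((4−2)/6)² = 0.111
te_B = (6 + 4·8 + 10)/6 = 48/6 = 8; σ²_B = ((10−6)/6)² = 0.444
te_C = (2 + 4·6 + 22)/6 = 48/6 = 8; σ²_C = ((22−2)/6)² = 11.111
te_D = (1 + 4·2 + 3)/6 = 12/6 = 2; σ²_D = ((3−1)/6)² = 0.111
te_E = (2 + 4·3 + 10)/6 = 24/6 = 4; σ²_E = ((10−2)/6)² = 1.778
te_F = (1 + 4·2 + 9)/6 = 18/6 = 3; σ²_F = ((9−1)/6)² = 1.778
te_G = (8 + 4·9 + 16)/6 = 60/6 = 10; σ²_G = ((16−8)/6)² = 1.778
te_H = (6 + 4·8 + 22)/6 = 60/6 = 10; σ²_H = ((22−6)/6)² = 7.111
te_I = (2 + 4·3 + 4)/6 = 18/6 = 3; σ²_I = ((4−2)/6)² = 0.111

Forward pass:
ES_A = 0; EF_A = 3
ES_B = 0; EF_B = 8
ES_C = max(EF_A=3, EF_B=8) = 8; EF_C = 8+8 = 16
ES_D = 8; EF_D = 8+2 = 10
ES_E = 3; EF_E = 3+4 = 7
ES_F = 3; EF_F = 3+3 = 6
ES_G = max(EF_B=8, EF_E=7) = 8; EF_G = 8+10 = 18
ES_H = 16; EF_H = 16+10 = 26
ES_I = max(EF_D=10, EF_E=7, EF_F=6, EF_G=18, EF_H=26) = 26; EF_I = 26+3 = 29
Expected project duration μ = 29 days. Critical path: B → C → H → I.

Variance along critical path = 0.444 + 11.111 + 7.111 + 0.111 = 18.778; σ = 4.333 days.
D = μ + z·σ = 29 + 1.282·4.333 = 34.6 days

34.6 days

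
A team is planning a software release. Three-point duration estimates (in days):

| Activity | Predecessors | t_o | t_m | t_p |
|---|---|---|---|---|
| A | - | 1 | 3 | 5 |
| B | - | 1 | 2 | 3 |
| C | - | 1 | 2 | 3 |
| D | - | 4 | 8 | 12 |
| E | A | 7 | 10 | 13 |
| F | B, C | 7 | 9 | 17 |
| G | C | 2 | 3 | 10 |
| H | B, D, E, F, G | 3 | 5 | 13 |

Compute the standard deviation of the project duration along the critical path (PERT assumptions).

2.05 days

te_A = (1 + 4·3 + 5)/6 = 18/6 = 3; σ²_A = ((5−1)/6)² = 0.444
te_B = (1 + 4·2 + 3)/6 = 12/6 = 2; σ²_B = ((3−1)/6)² = 0.111
te_C = (1 + 4·2 + 3)/6 = 12/6 = 2; σ²_C = ((3−1)/6)² = 0.111
te_D = (4 + 4·8 + 12)/6 = 48/6 = 8; σ²_D = ((12−4)/6)² = 1.778
te_E = (7 + 4·10 + 13)/6 = 60/6 = 10; σ²_E = ((13−7)/6)² = 1.000
te_F = (7 + 4·9 + 17)/6 = 60/6 = 10; σ²_F = ((17−7)/6)² = 2.778
te_G = (2 + 4·3 + 10)/6 = 24/6 = 4; σ²_G = ((10−2)/6)² = 1.778
te_H = (3 + 4·5 + 13)/6 = 36/6 = 6; σ²_H = ((13−3)/6)² = 2.778

Forward pass:
ES_A = 0; EF_A = 3
ES_B = 0; EF_B = 2
ES_C = 0; EF_C = 2
ES_D = 0; EF_D = 8
ES_E = 3; EF_E = 3+10 = 13
ES_F = max(EF_B=2, EF_C=2) = 2; EF_F = 2+10 = 12
ES_G = 2; EF_G = 2+4 = 6
ES_H = max(EF_B=2, EF_D=8, EF_E=13, EF_F=12, EF_G=6) = 13; EF_H = 13+6 = 19
Expected project duration μ = 19 days. Critical path: A → E → H.

Variance along critical path = 0.444 + 1.000 + 2.778 = 4.222
σ = √4.222 = 2.055 days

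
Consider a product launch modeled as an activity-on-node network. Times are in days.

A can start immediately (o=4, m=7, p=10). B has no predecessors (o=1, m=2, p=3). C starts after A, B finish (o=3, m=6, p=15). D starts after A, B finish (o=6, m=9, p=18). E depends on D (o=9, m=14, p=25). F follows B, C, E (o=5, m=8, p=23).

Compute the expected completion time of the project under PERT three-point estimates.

42 days

te_A = (4 + 4·7 + 10)/6 = 42/6 = 7
te_B = (1 + 4·2 + 3)/6 = 12/6 = 2
te_C = (3 + 4·6 + 15)/6 = 42/6 = 7
te_D = (6 + 4·9 + 18)/6 = 60/6 = 10
te_E = (9 + 4·14 + 25)/6 = 90/6 = 15
te_F = (5 + 4·8 + 23)/6 = 60/6 = 10

Forward pass:
ES_A = 0; EF_A = 7
ES_B = 0; EF_B = 2
ES_C = max(EF_A=7, EF_B=2) = 7; EF_C = 7+7 = 14
ES_D = max(EF_A=7, EF_B=2) = 7; EF_D = 7+10 = 17
ES_E = 17; EF_E = 17+15 = 32
ES_F = max(EF_B=2, EF_C=14, EF_E=32) = 32; EF_F = 32+10 = 42
Expected project duration μ = 42 days. Critical path: A → D → E → F.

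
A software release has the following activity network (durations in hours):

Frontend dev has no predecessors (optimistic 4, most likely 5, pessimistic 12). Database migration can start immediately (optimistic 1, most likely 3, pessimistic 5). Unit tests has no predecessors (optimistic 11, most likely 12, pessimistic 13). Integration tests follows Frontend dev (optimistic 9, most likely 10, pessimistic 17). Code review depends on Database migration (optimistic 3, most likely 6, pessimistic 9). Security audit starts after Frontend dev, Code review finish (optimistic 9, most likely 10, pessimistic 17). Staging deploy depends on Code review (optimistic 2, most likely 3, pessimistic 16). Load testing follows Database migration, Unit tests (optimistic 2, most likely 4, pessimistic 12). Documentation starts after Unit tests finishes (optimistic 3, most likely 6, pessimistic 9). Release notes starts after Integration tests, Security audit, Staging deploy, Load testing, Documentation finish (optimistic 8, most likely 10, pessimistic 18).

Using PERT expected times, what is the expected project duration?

31 hours

te_Frontend dev = (4 + 4·5 + 12)/6 = 36/6 = 6
te_Database migration = (1 + 4·3 + 5)/6 = 18/6 = 3
te_Unit tests = (11 + 4·12 + 13)/6 = 72/6 = 12
te_Integration tests = (9 + 4·10 + 17)/6 = 66/6 = 11
te_Code review = (3 + 4·6 + 9)/6 = 36/6 = 6
te_Security audit = (9 + 4·10 + 17)/6 = 66/6 = 11
te_Staging deploy = (2 + 4·3 + 16)/6 = 30/6 = 5
te_Load testing = (2 + 4·4 + 12)/6 = 30/6 = 5
te_Documentation = (3 + 4·6 + 9)/6 = 36/6 = 6
te_Release notes = (8 + 4·10 + 18)/6 = 66/6 = 11

Forward pass:
ES_Frontend dev = 0; EF_Frontend dev = 6
ES_Database migration = 0; EF_Database migration = 3
ES_Unit tests = 0; EF_Unit tests = 12
ES_Integration tests = 6; EF_Integration tests = 6+11 = 17
ES_Code review = 3; EF_Code review = 3+6 = 9
ES_Security audit = max(EF_Frontend dev=6, EF_Code review=9) = 9; EF_Security audit = 9+11 = 20
ES_Staging deploy = 9; EF_Staging deploy = 9+5 = 14
ES_Load testing = max(EF_Database migration=3, EF_Unit tests=12) = 12; EF_Load testing = 12+5 = 17
ES_Documentation = 12; EF_Documentation = 12+6 = 18
ES_Release notes = max(EF_Integration tests=17, EF_Security audit=20, EF_Staging deploy=14, EF_Load testing=17, EF_Documentation=18) = 20; EF_Release notes = 20+11 = 31
Expected project duration μ = 31 hours. Critical path: Database migration → Code review → Security audit → Release notes.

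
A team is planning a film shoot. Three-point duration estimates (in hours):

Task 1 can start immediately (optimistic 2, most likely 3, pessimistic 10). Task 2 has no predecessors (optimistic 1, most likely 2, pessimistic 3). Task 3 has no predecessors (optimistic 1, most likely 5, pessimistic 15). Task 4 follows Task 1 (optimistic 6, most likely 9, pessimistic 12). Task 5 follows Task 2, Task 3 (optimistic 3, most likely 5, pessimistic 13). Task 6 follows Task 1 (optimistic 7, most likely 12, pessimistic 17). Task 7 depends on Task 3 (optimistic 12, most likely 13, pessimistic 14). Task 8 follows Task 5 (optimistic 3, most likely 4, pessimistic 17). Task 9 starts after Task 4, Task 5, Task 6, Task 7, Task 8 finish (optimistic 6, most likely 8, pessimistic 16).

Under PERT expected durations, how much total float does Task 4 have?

te_Task 1 = (2 + 4·3 + 10)/6 = 24/6 = 4
te_Task 2 = (1 + 4·2 + 3)/6 = 12/6 = 2
te_Task 3 = (1 + 4·5 + 15)/6 = 36/6 = 6
te_Task 4 = (6 + 4·9 + 12)/6 = 54/6 = 9
te_Task 5 = (3 + 4·5 + 13)/6 = 36/6 = 6
te_Task 6 = (7 + 4·12 + 17)/6 = 72/6 = 12
te_Task 7 = (12 + 4·13 + 14)/6 = 78/6 = 13
te_Task 8 = (3 + 4·4 + 17)/6 = 36/6 = 6
te_Task 9 = (6 + 4·8 + 16)/6 = 54/6 = 9

Forward pass:
ES_Task 1 = 0; EF_Task 1 = 4
ES_Task 2 = 0; EF_Task 2 = 2
ES_Task 3 = 0; EF_Task 3 = 6
ES_Task 4 = 4; EF_Task 4 = 4+9 = 13
ES_Task 5 = max(EF_Task 2=2, EF_Task 3=6) = 6; EF_Task 5 = 6+6 = 12
ES_Task 6 = 4; EF_Task 6 = 4+12 = 16
ES_Task 7 = 6; EF_Task 7 = 6+13 = 19
ES_Task 8 = 12; EF_Task 8 = 12+6 = 18
ES_Task 9 = max(EF_Task 4=13, EF_Task 5=12, EF_Task 6=16, EF_Task 7=19, EF_Task 8=18) = 19; EF_Task 9 = 19+9 = 28
Expected project duration μ = 28 hours. Critical path: Task 3 → Task 7 → Task 9.

Backward pass:
LF_Task 9 = 28; LS_Task 9 = 28−9 = 19
LF_Task 8 = LS_Task 9 = 19; LS_Task 8 = 19−6 = 13
LF_Task 7 = LS_Task 9 = 19; LS_Task 7 = 19−13 = 6
LF_Task 6 = LS_Task 9 = 19; LS_Task 6 = 19−12 = 7
LF_Task 5 = min(LS_Task 8=13, LS_Task 9=19) = 13; LS_Task 5 = 13−6 = 7
LF_Task 4 = LS_Task 9 = 19; LS_Task 4 = 19−9 = 10
LF_Task 3 = min(LS_Task 5=7, LS_Task 7=6) = 6; LS_Task 3 = 6−6 = 0
LF_Task 2 = LS_Task 5 = 7; LS_Task 2 = 7−2 = 5
LF_Task 1 = min(LS_Task 4=10, LS_Task 6=7) = 7; LS_Task 1 = 7−4 = 3
Slack_Task 4 = LS_Task 4 − ES_Task 4 = 10 − 4 = 6

6 hours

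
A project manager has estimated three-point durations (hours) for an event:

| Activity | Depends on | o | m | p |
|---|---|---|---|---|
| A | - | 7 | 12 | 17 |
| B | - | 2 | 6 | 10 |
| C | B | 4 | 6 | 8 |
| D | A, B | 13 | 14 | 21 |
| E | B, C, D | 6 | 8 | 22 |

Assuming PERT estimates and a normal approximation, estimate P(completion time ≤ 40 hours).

te_A = (7 + 4·12 + 17)/6 = 72/6 = 12; σ²_A = ((17−7)/6)² = 2.778
te_B = (2 + 4·6 + 10)/6 = 36/6 = 6; σ²_B = ((10−2)/6)² = 1.778
te_C = (4 + 4·6 + 8)/6 = 36/6 = 6; σ²_C = ((8−4)/6)² = 0.444
te_D = (13 + 4·14 + 21)/6 = 90/6 = 15; σ²_D = ((21−13)/6)² = 1.778
te_E = (6 + 4·8 + 22)/6 = 60/6 = 10; σ²_E = ((22−6)/6)² = 7.111

Forward pass:
ES_A = 0; EF_A = 12
ES_B = 0; EF_B = 6
ES_C = 6; EF_C = 6+6 = 12
ES_D = max(EF_A=12, EF_B=6) = 12; EF_D = 12+15 = 27
ES_E = max(EF_B=6, EF_C=12, EF_D=27) = 27; EF_E = 27+10 = 37
Expected project duration μ = 37 hours. Critical path: A → D → E.

Variance along critical path = 2.778 + 1.778 + 7.111 = 11.667; σ = √11.667 = 3.416 hours.
Z = (40 − 37) / 3.416 = 0.878
P(T ≤ 40) = Φ(0.878) ≈ 0.810

0.810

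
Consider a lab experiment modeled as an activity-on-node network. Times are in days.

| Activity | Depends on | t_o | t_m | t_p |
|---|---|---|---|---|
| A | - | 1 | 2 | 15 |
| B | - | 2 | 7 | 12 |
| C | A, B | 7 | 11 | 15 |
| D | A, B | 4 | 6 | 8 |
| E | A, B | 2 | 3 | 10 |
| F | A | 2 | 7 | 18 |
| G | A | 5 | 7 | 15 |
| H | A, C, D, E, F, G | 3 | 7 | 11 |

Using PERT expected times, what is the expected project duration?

te_A = (1 + 4·2 + 15)/6 = 24/6 = 4
te_B = (2 + 4·7 + 12)/6 = 42/6 = 7
te_C = (7 + 4·11 + 15)/6 = 66/6 = 11
te_D = (4 + 4·6 + 8)/6 = 36/6 = 6
te_E = (2 + 4·3 + 10)/6 = 24/6 = 4
te_F = (2 + 4·7 + 18)/6 = 48/6 = 8
te_G = (5 + 4·7 + 15)/6 = 48/6 = 8
te_H = (3 + 4·7 + 11)/6 = 42/6 = 7

Forward pass:
ES_A = 0; EF_A = 4
ES_B = 0; EF_B = 7
ES_C = max(EF_A=4, EF_B=7) = 7; EF_C = 7+11 = 18
ES_D = max(EF_A=4, EF_B=7) = 7; EF_D = 7+6 = 13
ES_E = max(EF_A=4, EF_B=7) = 7; EF_E = 7+4 = 11
ES_F = 4; EF_F = 4+8 = 12
ES_G = 4; EF_G = 4+8 = 12
ES_H = max(EF_A=4, EF_C=18, EF_D=13, EF_E=11, EF_F=12, EF_G=12) = 18; EF_H = 18+7 = 25
Expected project duration μ = 25 days. Critical path: B → C → H.

25 days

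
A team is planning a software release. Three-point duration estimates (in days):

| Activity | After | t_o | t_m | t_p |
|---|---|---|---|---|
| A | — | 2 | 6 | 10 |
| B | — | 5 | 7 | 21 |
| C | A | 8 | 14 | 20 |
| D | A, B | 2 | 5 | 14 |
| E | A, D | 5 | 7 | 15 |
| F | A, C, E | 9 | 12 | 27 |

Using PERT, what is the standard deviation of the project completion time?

4.78 days

te_A = (2 + 4·6 + 10)/6 = 36/6 = 6; σ²_A = ((10−2)/6)² = 1.778
te_B = (5 + 4·7 + 21)/6 = 54/6 = 9; σ²_B = ((21−5)/6)² = 7.111
te_C = (8 + 4·14 + 20)/6 = 84/6 = 14; σ²_C = ((20−8)/6)² = 4.000
te_D = (2 + 4·5 + 14)/6 = 36/6 = 6; σ²_D = ((14−2)/6)² = 4.000
te_E = (5 + 4·7 + 15)/6 = 48/6 = 8; σ²_E = ((15−5)/6)² = 2.778
te_F = (9 + 4·12 + 27)/6 = 84/6 = 14; σ²_F = ((27−9)/6)² = 9.000

Forward pass:
ES_A = 0; EF_A = 6
ES_B = 0; EF_B = 9
ES_C = 6; EF_C = 6+14 = 20
ES_D = max(EF_A=6, EF_B=9) = 9; EF_D = 9+6 = 15
ES_E = max(EF_A=6, EF_D=15) = 15; EF_E = 15+8 = 23
ES_F = max(EF_A=6, EF_C=20, EF_E=23) = 23; EF_F = 23+14 = 37
Expected project duration μ = 37 days. Critical path: B → D → E → F.

Variance along critical path = 7.111 + 4.000 + 2.778 + 9.000 = 22.889
σ = √22.889 = 4.784 days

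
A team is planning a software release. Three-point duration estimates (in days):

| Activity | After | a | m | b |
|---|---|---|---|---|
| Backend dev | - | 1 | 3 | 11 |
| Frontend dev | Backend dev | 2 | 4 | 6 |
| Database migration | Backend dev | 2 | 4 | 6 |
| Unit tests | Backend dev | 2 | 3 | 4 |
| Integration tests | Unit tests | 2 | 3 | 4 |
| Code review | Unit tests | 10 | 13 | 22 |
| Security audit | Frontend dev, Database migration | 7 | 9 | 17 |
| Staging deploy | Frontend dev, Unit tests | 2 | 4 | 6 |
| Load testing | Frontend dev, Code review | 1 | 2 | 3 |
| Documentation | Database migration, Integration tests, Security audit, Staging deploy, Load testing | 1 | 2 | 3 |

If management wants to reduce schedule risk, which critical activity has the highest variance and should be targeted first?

Code review

te_Backend dev = (1 + 4·3 + 11)/6 = 24/6 = 4; σ²_Backend dev = ((11−1)/6)² = 2.778
te_Frontend dev = (2 + 4·4 + 6)/6 = 24/6 = 4; σ²_Frontend dev = ((6−2)/6)² = 0.444
te_Database migration = (2 + 4·4 + 6)/6 = 24/6 = 4; σ²_Database migration = ((6−2)/6)² = 0.444
te_Unit tests = (2 + 4·3 + 4)/6 = 18/6 = 3; σ²_Unit tests = ((4−2)/6)² = 0.111
te_Integration tests = (2 + 4·3 + 4)/6 = 18/6 = 3; σ²_Integration tests = ((4−2)/6)² = 0.111
te_Code review = (10 + 4·13 + 22)/6 = 84/6 = 14; σ²_Code review = ((22−10)/6)² = 4.000
te_Security audit = (7 + 4·9 + 17)/6 = 60/6 = 10; σ²_Security audit = ((17−7)/6)² = 2.778
te_Staging deploy = (2 + 4·4 + 6)/6 = 24/6 = 4; σ²_Staging deploy = ((6−2)/6)² = 0.444
te_Load testing = (1 + 4·2 + 3)/6 = 12/6 = 2; σ²_Load testing = ((3−1)/6)² = 0.111
te_Documentation = (1 + 4·2 + 3)/6 = 12/6 = 2; σ²_Documentation = ((3−1)/6)² = 0.111

Forward pass:
ES_Backend dev = 0; EF_Backend dev = 4
ES_Frontend dev = 4; EF_Frontend dev = 4+4 = 8
ES_Database migration = 4; EF_Database migration = 4+4 = 8
ES_Unit tests = 4; EF_Unit tests = 4+3 = 7
ES_Integration tests = 7; EF_Integration tests = 7+3 = 10
ES_Code review = 7; EF_Code review = 7+14 = 21
ES_Security audit = max(EF_Frontend dev=8, EF_Database migration=8) = 8; EF_Security audit = 8+10 = 18
ES_Staging deploy = max(EF_Frontend dev=8, EF_Unit tests=7) = 8; EF_Staging deploy = 8+4 = 12
ES_Load testing = max(EF_Frontend dev=8, EF_Code review=21) = 21; EF_Load testing = 21+2 = 23
ES_Documentation = max(EF_Database migration=8, EF_Integration tests=10, EF_Security audit=18, EF_Staging deploy=12, EF_Load testing=23) = 23; EF_Documentation = 23+2 = 25
Expected project duration μ = 25 days. Critical path: Backend dev → Unit tests → Code review → Load testing → Documentation.

Variances on critical path: σ²_Backend dev=2.778, σ²_Unit tests=0.111, σ²_Code review=4.000, σ²_Load testing=0.111, σ²_Documentation=0.111.
Largest is σ²_Code review = 4.000.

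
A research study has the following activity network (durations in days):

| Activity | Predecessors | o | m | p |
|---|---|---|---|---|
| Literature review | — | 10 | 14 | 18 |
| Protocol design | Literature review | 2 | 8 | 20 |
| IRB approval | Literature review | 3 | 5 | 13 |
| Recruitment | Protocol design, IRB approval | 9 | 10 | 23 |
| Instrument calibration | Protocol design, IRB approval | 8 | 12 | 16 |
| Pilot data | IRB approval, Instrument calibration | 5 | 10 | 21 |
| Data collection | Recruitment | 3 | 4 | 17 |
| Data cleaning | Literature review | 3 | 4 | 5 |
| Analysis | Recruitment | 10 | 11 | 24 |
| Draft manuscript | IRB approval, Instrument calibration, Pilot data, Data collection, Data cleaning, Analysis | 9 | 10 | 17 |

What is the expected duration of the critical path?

te_Literature review = (10 + 4·14 + 18)/6 = 84/6 = 14
te_Protocol design = (2 + 4·8 + 20)/6 = 54/6 = 9
te_IRB approval = (3 + 4·5 + 13)/6 = 36/6 = 6
te_Recruitment = (9 + 4·10 + 23)/6 = 72/6 = 12
te_Instrument calibration = (8 + 4·12 + 16)/6 = 72/6 = 12
te_Pilot data = (5 + 4·10 + 21)/6 = 66/6 = 11
te_Data collection = (3 + 4·4 + 17)/6 = 36/6 = 6
te_Data cleaning = (3 + 4·4 + 5)/6 = 24/6 = 4
te_Analysis = (10 + 4·11 + 24)/6 = 78/6 = 13
te_Draft manuscript = (9 + 4·10 + 17)/6 = 66/6 = 11

Forward pass:
ES_Literature review = 0; EF_Literature review = 14
ES_Protocol design = 14; EF_Protocol design = 14+9 = 23
ES_IRB approval = 14; EF_IRB approval = 14+6 = 20
ES_Recruitment = max(EF_Protocol design=23, EF_IRB approval=20) = 23; EF_Recruitment = 23+12 = 35
ES_Instrument calibration = max(EF_Protocol design=23, EF_IRB approval=20) = 23; EF_Instrument calibration = 23+12 = 35
ES_Pilot data = max(EF_IRB approval=20, EF_Instrument calibration=35) = 35; EF_Pilot data = 35+11 = 46
ES_Data collection = 35; EF_Data collection = 35+6 = 41
ES_Data cleaning = 14; EF_Data cleaning = 14+4 = 18
ES_Analysis = 35; EF_Analysis = 35+13 = 48
ES_Draft manuscript = max(EF_IRB approval=20, EF_Instrument calibration=35, EF_Pilot data=46, EF_Data collection=41, EF_Data cleaning=18, EF_Analysis=48) = 48; EF_Draft manuscript = 48+11 = 59
Expected project duration μ = 59 days. Critical path: Literature review → Protocol design → Recruitment → Analysis → Draft manuscript.

59 days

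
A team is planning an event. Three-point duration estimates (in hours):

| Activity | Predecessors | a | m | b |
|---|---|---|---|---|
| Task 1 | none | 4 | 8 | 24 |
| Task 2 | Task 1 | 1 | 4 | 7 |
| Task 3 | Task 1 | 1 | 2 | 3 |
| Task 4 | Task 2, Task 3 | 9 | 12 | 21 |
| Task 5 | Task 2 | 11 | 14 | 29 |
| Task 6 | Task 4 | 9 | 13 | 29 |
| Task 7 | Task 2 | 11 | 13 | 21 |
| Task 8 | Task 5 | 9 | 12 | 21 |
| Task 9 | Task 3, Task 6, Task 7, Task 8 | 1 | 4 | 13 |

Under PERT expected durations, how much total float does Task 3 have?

3 hours

te_Task 1 = (4 + 4·8 + 24)/6 = 60/6 = 10
te_Task 2 = (1 + 4·4 + 7)/6 = 24/6 = 4
te_Task 3 = (1 + 4·2 + 3)/6 = 12/6 = 2
te_Task 4 = (9 + 4·12 + 21)/6 = 78/6 = 13
te_Task 5 = (11 + 4·14 + 29)/6 = 96/6 = 16
te_Task 6 = (9 + 4·13 + 29)/6 = 90/6 = 15
te_Task 7 = (11 + 4·13 + 21)/6 = 84/6 = 14
te_Task 8 = (9 + 4·12 + 21)/6 = 78/6 = 13
te_Task 9 = (1 + 4·4 + 13)/6 = 30/6 = 5

Forward pass:
ES_Task 1 = 0; EF_Task 1 = 10
ES_Task 2 = 10; EF_Task 2 = 10+4 = 14
ES_Task 3 = 10; EF_Task 3 = 10+2 = 12
ES_Task 4 = max(EF_Task 2=14, EF_Task 3=12) = 14; EF_Task 4 = 14+13 = 27
ES_Task 5 = 14; EF_Task 5 = 14+16 = 30
ES_Task 6 = 27; EF_Task 6 = 27+15 = 42
ES_Task 7 = 14; EF_Task 7 = 14+14 = 28
ES_Task 8 = 30; EF_Task 8 = 30+13 = 43
ES_Task 9 = max(EF_Task 3=12, EF_Task 6=42, EF_Task 7=28, EF_Task 8=43) = 43; EF_Task 9 = 43+5 = 48
Expected project duration μ = 48 hours. Critical path: Task 1 → Task 2 → Task 5 → Task 8 → Task 9.

Backward pass:
LF_Task 9 = 48; LS_Task 9 = 48−5 = 43
LF_Task 8 = LS_Task 9 = 43; LS_Task 8 = 43−13 = 30
LF_Task 7 = LS_Task 9 = 43; LS_Task 7 = 43−14 = 29
LF_Task 6 = LS_Task 9 = 43; LS_Task 6 = 43−15 = 28
LF_Task 5 = LS_Task 8 = 30; LS_Task 5 = 30−16 = 14
LF_Task 4 = LS_Task 6 = 28; LS_Task 4 = 28−13 = 15
LF_Task 3 = min(LS_Task 4=15, LS_Task 9=43) = 15; LS_Task 3 = 15−2 = 13
LF_Task 2 = min(LS_Task 4=15, LS_Task 5=14, LS_Task 7=29) = 14; LS_Task 2 = 14−4 = 10
LF_Task 1 = min(LS_Task 2=10, LS_Task 3=13) = 10; LS_Task 1 = 10−10 = 0
Slack_Task 3 = LS_Task 3 − ES_Task 3 = 13 − 10 = 3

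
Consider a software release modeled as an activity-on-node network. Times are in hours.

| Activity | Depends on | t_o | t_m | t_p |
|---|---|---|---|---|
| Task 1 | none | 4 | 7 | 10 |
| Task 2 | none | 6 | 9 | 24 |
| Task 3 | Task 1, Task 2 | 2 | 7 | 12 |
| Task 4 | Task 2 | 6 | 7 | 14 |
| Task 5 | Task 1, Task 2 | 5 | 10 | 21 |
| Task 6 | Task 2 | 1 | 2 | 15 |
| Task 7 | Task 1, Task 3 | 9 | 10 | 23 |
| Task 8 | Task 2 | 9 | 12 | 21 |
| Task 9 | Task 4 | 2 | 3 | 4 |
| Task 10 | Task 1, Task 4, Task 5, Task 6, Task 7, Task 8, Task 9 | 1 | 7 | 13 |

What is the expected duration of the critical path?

te_Task 1 = (4 + 4·7 + 10)/6 = 42/6 = 7
te_Task 2 = (6 + 4·9 + 24)/6 = 66/6 = 11
te_Task 3 = (2 + 4·7 + 12)/6 = 42/6 = 7
te_Task 4 = (6 + 4·7 + 14)/6 = 48/6 = 8
te_Task 5 = (5 + 4·10 + 21)/6 = 66/6 = 11
te_Task 6 = (1 + 4·2 + 15)/6 = 24/6 = 4
te_Task 7 = (9 + 4·10 + 23)/6 = 72/6 = 12
te_Task 8 = (9 + 4·12 + 21)/6 = 78/6 = 13
te_Task 9 = (2 + 4·3 + 4)/6 = 18/6 = 3
te_Task 10 = (1 + 4·7 + 13)/6 = 42/6 = 7

Forward pass:
ES_Task 1 = 0; EF_Task 1 = 7
ES_Task 2 = 0; EF_Task 2 = 11
ES_Task 3 = max(EF_Task 1=7, EF_Task 2=11) = 11; EF_Task 3 = 11+7 = 18
ES_Task 4 = 11; EF_Task 4 = 11+8 = 19
ES_Task 5 = max(EF_Task 1=7, EF_Task 2=11) = 11; EF_Task 5 = 11+11 = 22
ES_Task 6 = 11; EF_Task 6 = 11+4 = 15
ES_Task 7 = max(EF_Task 1=7, EF_Task 3=18) = 18; EF_Task 7 = 18+12 = 30
ES_Task 8 = 11; EF_Task 8 = 11+13 = 24
ES_Task 9 = 19; EF_Task 9 = 19+3 = 22
ES_Task 10 = max(EF_Task 1=7, EF_Task 4=19, EF_Task 5=22, EF_Task 6=15, EF_Task 7=30, EF_Task 8=24, EF_Task 9=22) = 30; EF_Task 10 = 30+7 = 37
Expected project duration μ = 37 hours. Critical path: Task 2 → Task 3 → Task 7 → Task 10.

37 hours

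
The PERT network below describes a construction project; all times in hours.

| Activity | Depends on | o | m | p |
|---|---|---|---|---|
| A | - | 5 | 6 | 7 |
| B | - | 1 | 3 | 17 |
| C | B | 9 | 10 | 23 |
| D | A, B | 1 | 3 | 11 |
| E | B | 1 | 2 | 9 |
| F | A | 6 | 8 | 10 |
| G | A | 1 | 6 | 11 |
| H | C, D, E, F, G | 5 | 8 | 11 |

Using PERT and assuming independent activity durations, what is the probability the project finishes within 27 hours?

0.707

te_A = (5 + 4·6 + 7)/6 = 36/6 = 6; σ²_A = ((7−5)/6)² = 0.111
te_B = (1 + 4·3 + 17)/6 = 30/6 = 5; σ²_B = ((17−1)/6)² = 7.111
te_C = (9 + 4·10 + 23)/6 = 72/6 = 12; σ²_C = ((23−9)/6)² = 5.444
te_D = (1 + 4·3 + 11)/6 = 24/6 = 4; σ²_D = ((11−1)/6)² = 2.778
te_E = (1 + 4·2 + 9)/6 = 18/6 = 3; σ²_E = ((9−1)/6)² = 1.778
te_F = (6 + 4·8 + 10)/6 = 48/6 = 8; σ²_F = ((10−6)/6)² = 0.444
te_G = (1 + 4·6 + 11)/6 = 36/6 = 6; σ²_G = ((11−1)/6)² = 2.778
te_H = (5 + 4·8 + 11)/6 = 48/6 = 8; σ²_H = ((11−5)/6)² = 1.000

Forward pass:
ES_A = 0; EF_A = 6
ES_B = 0; EF_B = 5
ES_C = 5; EF_C = 5+12 = 17
ES_D = max(EF_A=6, EF_B=5) = 6; EF_D = 6+4 = 10
ES_E = 5; EF_E = 5+3 = 8
ES_F = 6; EF_F = 6+8 = 14
ES_G = 6; EF_G = 6+6 = 12
ES_H = max(EF_C=17, EF_D=10, EF_E=8, EF_F=14, EF_G=12) = 17; EF_H = 17+8 = 25
Expected project duration μ = 25 hours. Critical path: B → C → H.

Variance along critical path = 7.111 + 5.444 + 1.000 = 13.556; σ = √13.556 = 3.682 hours.
Z = (27 − 25) / 3.682 = 0.543
P(T ≤ 27) = Φ(0.543) ≈ 0.707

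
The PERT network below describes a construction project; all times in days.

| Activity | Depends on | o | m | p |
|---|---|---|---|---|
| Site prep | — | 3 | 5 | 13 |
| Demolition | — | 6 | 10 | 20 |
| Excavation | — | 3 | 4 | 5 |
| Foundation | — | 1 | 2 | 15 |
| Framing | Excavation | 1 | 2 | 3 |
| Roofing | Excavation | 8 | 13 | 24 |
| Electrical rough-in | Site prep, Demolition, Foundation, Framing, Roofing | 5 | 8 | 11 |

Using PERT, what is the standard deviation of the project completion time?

te_Site prep = (3 + 4·5 + 13)/6 = 36/6 = 6; σ²_Site prep = ((13−3)/6)² = 2.778
te_Demolition = (6 + 4·10 + 20)/6 = 66/6 = 11; σ²_Demolition = ((20−6)/6)² = 5.444
te_Excavation = (3 + 4·4 + 5)/6 = 24/6 = 4; σ²_Excavation = ((5−3)/6)² = 0.111
te_Foundation = (1 + 4·2 + 15)/6 = 24/6 = 4; σ²_Foundation = ((15−1)/6)² = 5.444
te_Framing = (1 + 4·2 + 3)/6 = 12/6 = 2; σ²_Framing = ((3−1)/6)² = 0.111
te_Roofing = (8 + 4·13 + 24)/6 = 84/6 = 14; σ²_Roofing = ((24−8)/6)² = 7.111
te_Electrical rough-in = (5 + 4·8 + 11)/6 = 48/6 = 8; σ²_Electrical rough-in = ((11−5)/6)² = 1.000

Forward pass:
ES_Site prep = 0; EF_Site prep = 6
ES_Demolition = 0; EF_Demolition = 11
ES_Excavation = 0; EF_Excavation = 4
ES_Foundation = 0; EF_Foundation = 4
ES_Framing = 4; EF_Framing = 4+2 = 6
ES_Roofing = 4; EF_Roofing = 4+14 = 18
ES_Electrical rough-in = max(EF_Site prep=6, EF_Demolition=11, EF_Foundation=4, EF_Framing=6, EF_Roofing=18) = 18; EF_Electrical rough-in = 18+8 = 26
Expected project duration μ = 26 days. Critical path: Excavation → Roofing → Electrical rough-in.

Variance along critical path = 0.111 + 7.111 + 1.000 = 8.222
σ = √8.222 = 2.867 days

2.87 days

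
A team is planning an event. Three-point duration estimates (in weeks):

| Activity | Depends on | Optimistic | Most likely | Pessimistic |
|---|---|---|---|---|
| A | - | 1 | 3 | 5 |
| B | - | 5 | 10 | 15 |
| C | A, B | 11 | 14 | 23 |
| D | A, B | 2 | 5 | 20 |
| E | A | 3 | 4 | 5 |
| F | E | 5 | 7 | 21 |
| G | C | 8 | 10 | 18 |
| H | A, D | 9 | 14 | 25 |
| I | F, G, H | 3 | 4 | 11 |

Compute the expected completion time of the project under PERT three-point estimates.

te_A = (1 + 4·3 + 5)/6 = 18/6 = 3
te_B = (5 + 4·10 + 15)/6 = 60/6 = 10
te_C = (11 + 4·14 + 23)/6 = 90/6 = 15
te_D = (2 + 4·5 + 20)/6 = 42/6 = 7
te_E = (3 + 4·4 + 5)/6 = 24/6 = 4
te_F = (5 + 4·7 + 21)/6 = 54/6 = 9
te_G = (8 + 4·10 + 18)/6 = 66/6 = 11
te_H = (9 + 4·14 + 25)/6 = 90/6 = 15
te_I = (3 + 4·4 + 11)/6 = 30/6 = 5

Forward pass:
ES_A = 0; EF_A = 3
ES_B = 0; EF_B = 10
ES_C = max(EF_A=3, EF_B=10) = 10; EF_C = 10+15 = 25
ES_D = max(EF_A=3, EF_B=10) = 10; EF_D = 10+7 = 17
ES_E = 3; EF_E = 3+4 = 7
ES_F = 7; EF_F = 7+9 = 16
ES_G = 25; EF_G = 25+11 = 36
ES_H = max(EF_A=3, EF_D=17) = 17; EF_H = 17+15 = 32
ES_I = max(EF_F=16, EF_G=36, EF_H=32) = 36; EF_I = 36+5 = 41
Expected project duration μ = 41 weeks. Critical path: B → C → G → I.

41 weeks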